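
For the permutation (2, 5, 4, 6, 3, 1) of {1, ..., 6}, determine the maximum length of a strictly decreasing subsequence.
4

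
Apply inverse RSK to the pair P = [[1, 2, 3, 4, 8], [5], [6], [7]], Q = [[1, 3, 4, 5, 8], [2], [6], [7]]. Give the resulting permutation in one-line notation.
7 1 2 3 6 5 4 8

Reverse the RSK construction: for i from n down to 1, find the cell of Q containing i, remove the entry at that cell from P, and reverse-bump it up through P; the value ejected from row 1 is w(i).

Step i=8: Q has 8 at row 1, column 5; remove that cell from P, ejecting 8. So w(8) = 8. P is now [[1, 2, 3, 4], [5], [6], [7]].
Step i=7: Q has 7 at row 4, column 1; remove 7 from row 4 of P and reverse-bump: 7 enters row 3 and ejects 6; 6 enters row 2 and ejects 5; 5 enters row 1 and ejects 4. So w(7) = 4. P is now [[1, 2, 3, 5], [6], [7]].
Step i=6: Q has 6 at row 3, column 1; remove 7 from row 3 of P and reverse-bump: 7 enters row 2 and ejects 6; 6 enters row 1 and ejects 5. So w(6) = 5. P is now [[1, 2, 3, 6], [7]].
Step i=5: Q has 5 at row 1, column 4; remove that cell from P, ejecting 6. So w(5) = 6. P is now [[1, 2, 3], [7]].
Step i=4: Q has 4 at row 1, column 3; remove that cell from P, ejecting 3. So w(4) = 3. P is now [[1, 2], [7]].
Step i=3: Q has 3 at row 1, column 2; remove that cell from P, ejecting 2. So w(3) = 2. P is now [[1], [7]].
Step i=2: Q has 2 at row 2, column 1; remove 7 from row 2 of P and reverse-bump: 7 enters row 1 and ejects 1. So w(2) = 1. P is now [[7]].
Step i=1: Q has 1 at row 1, column 1; remove that cell from P, ejecting 7. So w(1) = 7. P is now [].

So w = 7 1 2 3 6 5 4 8.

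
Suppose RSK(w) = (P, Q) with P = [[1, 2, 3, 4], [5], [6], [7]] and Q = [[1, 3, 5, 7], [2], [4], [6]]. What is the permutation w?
7 1 6 2 5 3 4

Reverse RSK: for i = n, n-1, ..., 1, locate i in Q, remove the corresponding corner cell from P, and reverse-bump its entry up through P; the value ejected from row 1 is w(i).

So w = 7 1 6 2 5 3 4.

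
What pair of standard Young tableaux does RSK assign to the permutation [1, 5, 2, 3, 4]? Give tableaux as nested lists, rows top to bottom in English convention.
Insert each entry of the permutation into P by Schensted row insertion, recording in Q the position of each new cell.

After inserting 1: P = [[1]].
After inserting 5: P = [[1, 5]].
After inserting 2: P = [[1, 2], [5]].
After inserting 3: P = [[1, 2, 3], [5]].
After inserting 4: P = [[1, 2, 3, 4], [5]].

So P = [[1, 2, 3, 4], [5]], Q = [[1, 2, 4, 5], [3]].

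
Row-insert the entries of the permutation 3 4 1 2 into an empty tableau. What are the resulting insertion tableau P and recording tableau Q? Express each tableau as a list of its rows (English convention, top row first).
Insert each entry of the permutation into P by Schensted row insertion, recording in Q the position of each new cell.

Insert 3: appended to row 1. P = [[3]], Q = [[1]].
Insert 4: appended to row 1. P = [[3, 4]], Q = [[1, 2]].
Insert 1: 1 bumps 3 from row 1; 3 starts row 2. P = [[1, 4], [3]], Q = [[1, 2], [3]].
Insert 2: 2 bumps 4 from row 1; 4 appends to row 2. P = [[1, 2], [3, 4]], Q = [[1, 2], [3, 4]].

So P = [[1, 2], [3, 4]], Q = [[1, 2], [3, 4]].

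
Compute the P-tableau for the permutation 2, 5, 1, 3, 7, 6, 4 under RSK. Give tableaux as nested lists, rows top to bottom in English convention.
P = [[1, 3, 4], [2, 5, 6], [7]]

After inserting 2: P = [[2]].
After inserting 5: P = [[2, 5]].
After inserting 1: P = [[1, 5], [2]].
After inserting 3: P = [[1, 3], [2, 5]].
After inserting 7: P = [[1, 3, 7], [2, 5]].
After inserting 6: P = [[1, 3, 6], [2, 5, 7]].
After inserting 4: P = [[1, 3, 4], [2, 5, 6], [7]].

So P = [[1, 3, 4], [2, 5, 6], [7]].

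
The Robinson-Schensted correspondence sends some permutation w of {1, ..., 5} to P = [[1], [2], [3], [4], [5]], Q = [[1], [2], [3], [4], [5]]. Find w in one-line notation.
5 4 3 2 1

Reverse the RSK construction: for i from n down to 1, find the cell of Q containing i, remove the entry at that cell from P, and reverse-bump it up through P; the value ejected from row 1 is w(i).

Step i=5: Q has 5 at row 5, column 1; remove 5 from row 5 of P and reverse-bump: 5 enters row 4 and ejects 4; 4 enters row 3 and ejects 3; 3 enters row 2 and ejects 2; 2 enters row 1 and ejects 1. So w(5) = 1. P is now [[2], [3], [4], [5]].
Step i=4: Q has 4 at row 4, column 1; remove 5 from row 4 of P and reverse-bump: 5 enters row 3 and ejects 4; 4 enters row 2 and ejects 3; 3 enters row 1 and ejects 2. So w(4) = 2. P is now [[3], [4], [5]].
Step i=3: Q has 3 at row 3, column 1; remove 5 from row 3 of P and reverse-bump: 5 enters row 2 and ejects 4; 4 enters row 1 and ejects 3. So w(3) = 3. P is now [[4], [5]].
Step i=2: Q has 2 at row 2, column 1; remove 5 from row 2 of P and reverse-bump: 5 enters row 1 and ejects 4. So w(2) = 4. P is now [[5]].
Step i=1: Q has 1 at row 1, column 1; remove that cell from P, ejecting 5. So w(1) = 5. P is now [].

So w = 5 4 3 2 1.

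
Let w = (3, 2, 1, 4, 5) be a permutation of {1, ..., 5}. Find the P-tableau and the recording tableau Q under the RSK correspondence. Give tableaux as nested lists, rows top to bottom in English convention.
P = [[1, 4, 5], [2], [3]], Q = [[1, 4, 5], [2], [3]]

Insert each entry of the permutation into P by Schensted row insertion, recording in Q the position of each new cell.

Insert 3: appended to row 1. P = [[3]].
Insert 2: 2 bumps 3 from row 1; 3 starts row 2. P = [[2], [3]].
Insert 1: 1 bumps 2 from row 1; 2 bumps 3 from row 2; 3 starts row 3. P = [[1], [2], [3]].
Insert 4: appended to row 1. P = [[1, 4], [2], [3]].
Insert 5: appended to row 1. P = [[1, 4, 5], [2], [3]].

So P = [[1, 4, 5], [2], [3]], Q = [[1, 4, 5], [2], [3]].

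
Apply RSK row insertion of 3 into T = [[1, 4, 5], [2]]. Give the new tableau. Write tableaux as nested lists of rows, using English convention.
[[1, 3, 5], [2, 4]]

In row 1, 3 replaces 4 (the leftmost entry greater than 3); 4 is bumped to row 2. 4 is appended to row 2. The new tableau is [[1, 3, 5], [2, 4]].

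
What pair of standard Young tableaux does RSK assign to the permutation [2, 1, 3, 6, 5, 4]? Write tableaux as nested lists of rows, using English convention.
P = [[1, 3, 4], [2, 5], [6]], Q = [[1, 3, 4], [2, 5], [6]]

Insert each entry of the permutation into P by Schensted row insertion, recording in Q the position of each new cell.

Insert 2: appended to row 1. P = [[2]], Q = [[1]].
Insert 1: 1 bumps 2 from row 1; 2 starts row 2. P = [[1], [2]], Q = [[1], [2]].
Insert 3: appended to row 1. P = [[1, 3], [2]], Q = [[1, 3], [2]].
Insert 6: appended to row 1. P = [[1, 3, 6], [2]], Q = [[1, 3, 4], [2]].
Insert 5: 5 bumps 6 from row 1; 6 appends to row 2. P = [[1, 3, 5], [2, 6]], Q = [[1, 3, 4], [2, 5]].
Insert 4: 4 bumps 5 from row 1; 5 bumps 6 from row 2; 6 starts row 3. P = [[1, 3, 4], [2, 5], [6]], Q = [[1, 3, 4], [2, 5], [6]].

So P = [[1, 3, 4], [2, 5], [6]], Q = [[1, 3, 4], [2, 5], [6]].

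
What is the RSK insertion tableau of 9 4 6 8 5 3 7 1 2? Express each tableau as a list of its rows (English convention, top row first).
P = [[1, 2, 7], [3, 5], [4, 8], [6], [9]]

Insert 9: appended to row 1. P = [[9]].
Insert 4: 4 bumps 9 from row 1; 9 starts row 2. P = [[4], [9]].
Insert 6: appended to row 1. P = [[4, 6], [9]].
Insert 8: appended to row 1. P = [[4, 6, 8], [9]].
Insert 5: 5 bumps 6 from row 1; 6 bumps 9 from row 2; 9 starts row 3. P = [[4, 5, 8], [6], [9]].
Insert 3: 3 bumps 4 from row 1; 4 bumps 6 from row 2; 6 bumps 9 from row 3; 9 starts row 4. P = [[3, 5, 8], [4], [6], [9]].
Insert 7: 7 bumps 8 from row 1; 8 appends to row 2. P = [[3, 5, 7], [4, 8], [6], [9]].
Insert 1: 1 bumps 3 from row 1; 3 bumps 4 from row 2; 4 bumps 6 from row 3; 6 bumps 9 from row 4; 9 starts row 5. P = [[1, 5, 7], [3, 8], [4], [6], [9]].
Insert 2: 2 bumps 5 from row 1; 5 bumps 8 from row 2; 8 appends to row 3. P = [[1, 2, 7], [3, 5], [4, 8], [6], [9]].

So P = [[1, 2, 7], [3, 5], [4, 8], [6], [9]].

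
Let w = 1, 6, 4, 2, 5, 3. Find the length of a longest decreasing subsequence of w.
3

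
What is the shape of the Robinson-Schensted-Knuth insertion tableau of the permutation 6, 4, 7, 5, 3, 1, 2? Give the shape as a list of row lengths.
Row-insert each entry into an empty tableau.

After inserting 6: P = [[6]].
After inserting 4: P = [[4], [6]].
After inserting 7: P = [[4, 7], [6]].
After inserting 5: P = [[4, 5], [6, 7]].
After inserting 3: P = [[3, 5], [4, 7], [6]].
After inserting 1: P = [[1, 5], [3, 7], [4], [6]].
After inserting 2: P = [[1, 2], [3, 5], [4, 7], [6]].

The final insertion tableau P = [[1, 2], [3, 5], [4, 7], [6]] has shape [2, 2, 2, 1].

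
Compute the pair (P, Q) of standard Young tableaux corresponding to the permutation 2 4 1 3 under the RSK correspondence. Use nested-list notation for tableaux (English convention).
P = [[1, 3], [2, 4]], Q = [[1, 2], [3, 4]]

Insert each entry of the permutation into P by Schensted row insertion, recording in Q the position of each new cell.

Insert 2: appended to row 1. P = [[2]], Q = [[1]].
Insert 4: appended to row 1. P = [[2, 4]], Q = [[1, 2]].
Insert 1: 1 bumps 2 from row 1; 2 starts row 2. P = [[1, 4], [2]], Q = [[1, 2], [3]].
Insert 3: 3 bumps 4 from row 1; 4 appends to row 2. P = [[1, 3], [2, 4]], Q = [[1, 2], [3, 4]].

So P = [[1, 3], [2, 4]], Q = [[1, 2], [3, 4]].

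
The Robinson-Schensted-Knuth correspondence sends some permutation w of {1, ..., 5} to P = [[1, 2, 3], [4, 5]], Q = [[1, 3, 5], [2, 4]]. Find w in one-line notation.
4 1 5 2 3

Reverse the RSK construction: for i from n down to 1, find the cell of Q containing i, remove the entry at that cell from P, and reverse-bump it up through P; the value ejected from row 1 is w(i).

Step i=5: Q has 5 at row 1, column 3; remove that cell from P, ejecting 3. So w(5) = 3. P is now [[1, 2], [4, 5]].
Step i=4: Q has 4 at row 2, column 2; remove 5 from row 2 of P and reverse-bump: 5 enters row 1 and ejects 2. So w(4) = 2. P is now [[1, 5], [4]].
Step i=3: Q has 3 at row 1, column 2; remove that cell from P, ejecting 5. So w(3) = 5. P is now [[1], [4]].
Step i=2: Q has 2 at row 2, column 1; remove 4 from row 2 of P and reverse-bump: 4 enters row 1 and ejects 1. So w(2) = 1. P is now [[4]].
Step i=1: Q has 1 at row 1, column 1; remove that cell from P, ejecting 4. So w(1) = 4. P is now [].

So w = 4 1 5 2 3.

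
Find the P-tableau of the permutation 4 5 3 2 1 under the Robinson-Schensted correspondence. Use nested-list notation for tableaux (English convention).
Insert 4: appended to row 1. P = [[4]].
Insert 5: appended to row 1. P = [[4, 5]].
Insert 3: 3 bumps 4 from row 1; 4 starts row 2. P = [[3, 5], [4]].
Insert 2: 2 bumps 3 from row 1; 3 bumps 4 from row 2; 4 starts row 3. P = [[2, 5], [3], [4]].
Insert 1: 1 bumps 2 from row 1; 2 bumps 3 from row 2; 3 bumps 4 from row 3; 4 starts row 4. P = [[1, 5], [2], [3], [4]].

So P = [[1, 5], [2], [3], [4]].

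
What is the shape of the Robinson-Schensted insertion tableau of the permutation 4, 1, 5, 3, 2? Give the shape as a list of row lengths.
[2, 2, 1]

Row-insert each entry into an empty tableau.

After inserting 4: P = [[4]].
After inserting 1: P = [[1], [4]].
After inserting 5: P = [[1, 5], [4]].
After inserting 3: P = [[1, 3], [4, 5]].
After inserting 2: P = [[1, 2], [3, 5], [4]].

The final insertion tableau P = [[1, 2], [3, 5], [4]] has shape [2, 2, 1].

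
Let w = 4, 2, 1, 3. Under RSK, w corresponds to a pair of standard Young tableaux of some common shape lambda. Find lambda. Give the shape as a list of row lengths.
[2, 1, 1]

RSK row insertion gives P = [[1, 3], [2], [4]], which has shape [2, 1, 1].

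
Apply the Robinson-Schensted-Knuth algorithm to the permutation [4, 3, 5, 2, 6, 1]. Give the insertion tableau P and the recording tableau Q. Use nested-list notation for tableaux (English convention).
P = [[1, 5, 6], [2], [3], [4]], Q = [[1, 3, 5], [2], [4], [6]]

Insert each entry of the permutation into P by Schensted row insertion, recording in Q the position of each new cell.

Insert 4: appended to row 1. P = [[4]].
Insert 3: 3 bumps 4 from row 1; 4 starts row 2. P = [[3], [4]].
Insert 5: appended to row 1. P = [[3, 5], [4]].
Insert 2: 2 bumps 3 from row 1; 3 bumps 4 from row 2; 4 starts row 3. P = [[2, 5], [3], [4]].
Insert 6: appended to row 1. P = [[2, 5, 6], [3], [4]].
Insert 1: 1 bumps 2 from row 1; 2 bumps 3 from row 2; 3 bumps 4 from row 3; 4 starts row 4. P = [[1, 5, 6], [2], [3], [4]].

So P = [[1, 5, 6], [2], [3], [4]], Q = [[1, 3, 5], [2], [4], [6]].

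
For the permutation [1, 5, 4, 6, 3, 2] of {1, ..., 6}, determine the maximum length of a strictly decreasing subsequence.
4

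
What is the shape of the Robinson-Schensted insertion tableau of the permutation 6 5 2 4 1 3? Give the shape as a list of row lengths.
[2, 2, 1, 1]

Row-insert each entry into an empty tableau.

After inserting 6: P = [[6]].
After inserting 5: P = [[5], [6]].
After inserting 2: P = [[2], [5], [6]].
After inserting 4: P = [[2, 4], [5], [6]].
After inserting 1: P = [[1, 4], [2], [5], [6]].
After inserting 3: P = [[1, 3], [2, 4], [5], [6]].

The final insertion tableau P = [[1, 3], [2, 4], [5], [6]] has shape [2, 2, 1, 1].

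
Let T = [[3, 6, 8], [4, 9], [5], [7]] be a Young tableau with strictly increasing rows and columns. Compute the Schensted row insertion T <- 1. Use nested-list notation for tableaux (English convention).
In row 1, 1 replaces 3 (the leftmost entry greater than 1); 3 is bumped to row 2. In row 2, 3 replaces 4 (the leftmost entry greater than 3); 4 is bumped to row 3. In row 3, 4 replaces 5 (the leftmost entry greater than 4); 5 is bumped to row 4. In row 4, 5 replaces 7 (the leftmost entry greater than 5); 7 is bumped to row 5. 7 starts a new row 5. The new tableau is [[1, 6, 8], [3, 9], [4], [5], [7]].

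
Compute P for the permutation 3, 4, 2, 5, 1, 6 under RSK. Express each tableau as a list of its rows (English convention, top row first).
After inserting 3: P = [[3]].
After inserting 4: P = [[3, 4]].
After inserting 2: P = [[2, 4], [3]].
After inserting 5: P = [[2, 4, 5], [3]].
After inserting 1: P = [[1, 4, 5], [2], [3]].
After inserting 6: P = [[1, 4, 5, 6], [2], [3]].

So P = [[1, 4, 5, 6], [2], [3]].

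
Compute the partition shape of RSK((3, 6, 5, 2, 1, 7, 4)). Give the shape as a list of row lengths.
Row-insert each entry into an empty tableau.

After inserting 3: P = [[3]].
After inserting 6: P = [[3, 6]].
After inserting 5: P = [[3, 5], [6]].
After inserting 2: P = [[2, 5], [3], [6]].
After inserting 1: P = [[1, 5], [2], [3], [6]].
After inserting 7: P = [[1, 5, 7], [2], [3], [6]].
After inserting 4: P = [[1, 4, 7], [2, 5], [3], [6]].

The final insertion tableau P = [[1, 4, 7], [2, 5], [3], [6]] has shape [3, 2, 1, 1].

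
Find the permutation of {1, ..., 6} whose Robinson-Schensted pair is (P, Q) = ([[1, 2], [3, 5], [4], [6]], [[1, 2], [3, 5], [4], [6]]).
Reverse the RSK construction: for i from n down to 1, find the cell of Q containing i, remove the entry at that cell from P, and reverse-bump it up through P; the value ejected from row 1 is w(i).

Step i=6: Q has 6 at row 4, column 1; remove 6 from row 4 of P and reverse-bump: 6 enters row 3 and ejects 4; 4 enters row 2 and ejects 3; 3 enters row 1 and ejects 2. So w(6) = 2. P is now [[1, 3], [4, 5], [6]].
Step i=5: Q has 5 at row 2, column 2; remove 5 from row 2 of P and reverse-bump: 5 enters row 1 and ejects 3. So w(5) = 3. P is now [[1, 5], [4], [6]].
Step i=4: Q has 4 at row 3, column 1; remove 6 from row 3 of P and reverse-bump: 6 enters row 2 and ejects 4; 4 enters row 1 and ejects 1. So w(4) = 1. P is now [[4, 5], [6]].
Step i=3: Q has 3 at row 2, column 1; remove 6 from row 2 of P and reverse-bump: 6 enters row 1 and ejects 5. So w(3) = 5. P is now [[4, 6]].
Step i=2: Q has 2 at row 1, column 2; remove that cell from P, ejecting 6. So w(2) = 6. P is now [[4]].
Step i=1: Q has 1 at row 1, column 1; remove that cell from P, ejecting 4. So w(1) = 4. P is now [].

So w = 4 6 5 1 3 2.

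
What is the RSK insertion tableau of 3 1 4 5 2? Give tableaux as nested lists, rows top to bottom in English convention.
P = [[1, 2, 5], [3, 4]]

Insert 3: appended to row 1. P = [[3]].
Insert 1: 1 bumps 3 from row 1; 3 starts row 2. P = [[1], [3]].
Insert 4: appended to row 1. P = [[1, 4], [3]].
Insert 5: appended to row 1. P = [[1, 4, 5], [3]].
Insert 2: 2 bumps 4 from row 1; 4 appends to row 2. P = [[1, 2, 5], [3, 4]].

So P = [[1, 2, 5], [3, 4]].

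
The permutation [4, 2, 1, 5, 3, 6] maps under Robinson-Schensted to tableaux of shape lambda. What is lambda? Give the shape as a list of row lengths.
RSK row insertion gives P = [[1, 3, 6], [2, 5], [4]], which has shape [3, 2, 1].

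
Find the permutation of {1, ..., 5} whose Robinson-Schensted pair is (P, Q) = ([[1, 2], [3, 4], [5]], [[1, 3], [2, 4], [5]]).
3 1 5 4 2

Reverse the RSK construction: for i from n down to 1, find the cell of Q containing i, remove the entry at that cell from P, and reverse-bump it up through P; the value ejected from row 1 is w(i).

Step i=5: Q has 5 at row 3, column 1; remove 5 from row 3 of P and reverse-bump: 5 enters row 2 and ejects 4; 4 enters row 1 and ejects 2. So w(5) = 2. P is now [[1, 4], [3, 5]].
Step i=4: Q has 4 at row 2, column 2; remove 5 from row 2 of P and reverse-bump: 5 enters row 1 and ejects 4. So w(4) = 4. P is now [[1, 5], [3]].
Step i=3: Q has 3 at row 1, column 2; remove that cell from P, ejecting 5. So w(3) = 5. P is now [[1], [3]].
Step i=2: Q has 2 at row 2, column 1; remove 3 from row 2 of P and reverse-bump: 3 enters row 1 and ejects 1. So w(2) = 1. P is now [[3]].
Step i=1: Q has 1 at row 1, column 1; remove that cell from P, ejecting 3. So w(1) = 3. P is now [].

So w = 3 1 5 4 2.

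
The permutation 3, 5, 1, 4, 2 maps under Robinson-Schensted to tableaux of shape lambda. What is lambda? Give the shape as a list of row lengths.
[2, 2, 1]

Row-insert each entry into an empty tableau.

After inserting 3: P = [[3]].
After inserting 5: P = [[3, 5]].
After inserting 1: P = [[1, 5], [3]].
After inserting 4: P = [[1, 4], [3, 5]].
After inserting 2: P = [[1, 2], [3, 4], [5]].

The final insertion tableau P = [[1, 2], [3, 4], [5]] has shape [2, 2, 1].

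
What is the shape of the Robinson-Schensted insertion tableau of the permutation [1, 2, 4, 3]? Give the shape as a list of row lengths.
Row-insert each entry into an empty tableau.

After inserting 1: P = [[1]].
After inserting 2: P = [[1, 2]].
After inserting 4: P = [[1, 2, 4]].
After inserting 3: P = [[1, 2, 3], [4]].

The final insertion tableau P = [[1, 2, 3], [4]] has shape [3, 1].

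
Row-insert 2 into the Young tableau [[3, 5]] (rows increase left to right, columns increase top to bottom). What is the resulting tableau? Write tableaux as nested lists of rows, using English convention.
[[2, 5], [3]]

In row 1, 2 replaces 3 (the leftmost entry greater than 2); 3 is bumped to row 2. 3 starts a new row 2. The new tableau is [[2, 5], [3]].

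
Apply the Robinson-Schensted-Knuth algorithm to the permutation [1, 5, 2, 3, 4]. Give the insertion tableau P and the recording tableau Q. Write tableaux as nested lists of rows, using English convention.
P = [[1, 2, 3, 4], [5]], Q = [[1, 2, 4, 5], [3]]

Insert each entry of the permutation into P by Schensted row insertion, recording in Q the position of each new cell.

Insert 1: appended to row 1. P = [[1]].
Insert 5: appended to row 1. P = [[1, 5]].
Insert 2: 2 bumps 5 from row 1; 5 starts row 2. P = [[1, 2], [5]].
Insert 3: appended to row 1. P = [[1, 2, 3], [5]].
Insert 4: appended to row 1. P = [[1, 2, 3, 4], [5]].

So P = [[1, 2, 3, 4], [5]], Q = [[1, 2, 4, 5], [3]].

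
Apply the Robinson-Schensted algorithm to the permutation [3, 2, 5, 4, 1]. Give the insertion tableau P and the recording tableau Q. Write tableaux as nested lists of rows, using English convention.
Insert each entry of the permutation into P by Schensted row insertion, recording in Q the position of each new cell.

Insert 3: appended to row 1. P = [[3]], Q = [[1]].
Insert 2: 2 bumps 3 from row 1; 3 starts row 2. P = [[2], [3]], Q = [[1], [2]].
Insert 5: appended to row 1. P = [[2, 5], [3]], Q = [[1, 3], [2]].
Insert 4: 4 bumps 5 from row 1; 5 appends to row 2. P = [[2, 4], [3, 5]], Q = [[1, 3], [2, 4]].
Insert 1: 1 bumps 2 from row 1; 2 bumps 3 from row 2; 3 starts row 3. P = [[1, 4], [2, 5], [3]], Q = [[1, 3], [2, 4], [5]].

So P = [[1, 4], [2, 5], [3]], Q = [[1, 3], [2, 4], [5]].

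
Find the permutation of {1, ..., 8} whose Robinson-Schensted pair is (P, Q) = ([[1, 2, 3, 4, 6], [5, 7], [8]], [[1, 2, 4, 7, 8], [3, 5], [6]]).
Reverse the RSK construction: for i from n down to 1, find the cell of Q containing i, remove the entry at that cell from P, and reverse-bump it up through P; the value ejected from row 1 is w(i).

Step i=8: Q has 8 at row 1, column 5; remove that cell from P, ejecting 6. So w(8) = 6. P is now [[1, 2, 3, 4], [5, 7], [8]].
Step i=7: Q has 7 at row 1, column 4; remove that cell from P, ejecting 4. So w(7) = 4. P is now [[1, 2, 3], [5, 7], [8]].
Step i=6: Q has 6 at row 3, column 1; remove 8 from row 3 of P and reverse-bump: 8 enters row 2 and ejects 7; 7 enters row 1 and ejects 3. So w(6) = 3. P is now [[1, 2, 7], [5, 8]].
Step i=5: Q has 5 at row 2, column 2; remove 8 from row 2 of P and reverse-bump: 8 enters row 1 and ejects 7. So w(5) = 7. P is now [[1, 2, 8], [5]].
Step i=4: Q has 4 at row 1, column 3; remove that cell from P, ejecting 8. So w(4) = 8. P is now [[1, 2], [5]].
Step i=3: Q has 3 at row 2, column 1; remove 5 from row 2 of P and reverse-bump: 5 enters row 1 and ejects 2. So w(3) = 2. P is now [[1, 5]].
Step i=2: Q has 2 at row 1, column 2; remove that cell from P, ejecting 5. So w(2) = 5. P is now [[1]].
Step i=1: Q has 1 at row 1, column 1; remove that cell from P, ejecting 1. So w(1) = 1. P is now [].

So w = 1 5 2 8 7 3 4 6.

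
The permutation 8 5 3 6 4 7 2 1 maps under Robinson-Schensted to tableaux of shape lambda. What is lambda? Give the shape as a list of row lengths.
Row-insert each entry into an empty tableau.

After inserting 8: P = [[8]].
After inserting 5: P = [[5], [8]].
After inserting 3: P = [[3], [5], [8]].
After inserting 6: P = [[3, 6], [5], [8]].
After inserting 4: P = [[3, 4], [5, 6], [8]].
After inserting 7: P = [[3, 4, 7], [5, 6], [8]].
After inserting 2: P = [[2, 4, 7], [3, 6], [5], [8]].
After inserting 1: P = [[1, 4, 7], [2, 6], [3], [5], [8]].

The final insertion tableau P = [[1, 4, 7], [2, 6], [3], [5], [8]] has shape [3, 2, 1, 1, 1].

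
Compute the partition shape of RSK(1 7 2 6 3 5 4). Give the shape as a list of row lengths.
RSK row insertion gives P = [[1, 2, 3, 4], [5], [6], [7]], which has shape [4, 1, 1, 1].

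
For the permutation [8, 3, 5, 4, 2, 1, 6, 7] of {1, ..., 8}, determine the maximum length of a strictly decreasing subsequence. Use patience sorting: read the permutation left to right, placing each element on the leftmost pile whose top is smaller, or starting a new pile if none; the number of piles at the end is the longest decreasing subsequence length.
5

8: new pile. tops = [8]
3: new pile. tops = [8, 3]
5: onto pile 2 (replacing 3). tops = [8, 5]
4: new pile. tops = [8, 5, 4]
2: new pile. tops = [8, 5, 4, 2]
1: new pile. tops = [8, 5, 4, 2, 1]
6: onto pile 2 (replacing 5). tops = [8, 6, 4, 2, 1]
7: onto pile 2 (replacing 6). tops = [8, 7, 4, 2, 1]

5 piles, so the longest decreasing subsequence has length 5.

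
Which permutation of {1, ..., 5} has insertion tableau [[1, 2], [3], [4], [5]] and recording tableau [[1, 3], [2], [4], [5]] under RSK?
Reverse the RSK construction: for i from n down to 1, find the cell of Q containing i, remove the entry at that cell from P, and reverse-bump it up through P; the value ejected from row 1 is w(i).

Step i=5: Q has 5 at row 4, column 1; remove 5 from row 4 of P and reverse-bump: 5 enters row 3 and ejects 4; 4 enters row 2 and ejects 3; 3 enters row 1 and ejects 2. So w(5) = 2. P is now [[1, 3], [4], [5]].
Step i=4: Q has 4 at row 3, column 1; remove 5 from row 3 of P and reverse-bump: 5 enters row 2 and ejects 4; 4 enters row 1 and ejects 3. So w(4) = 3. P is now [[1, 4], [5]].
Step i=3: Q has 3 at row 1, column 2; remove that cell from P, ejecting 4. So w(3) = 4. P is now [[1], [5]].
Step i=2: Q has 2 at row 2, column 1; remove 5 from row 2 of P and reverse-bump: 5 enters row 1 and ejects 1. So w(2) = 1. P is now [[5]].
Step i=1: Q has 1 at row 1, column 1; remove that cell from P, ejecting 5. So w(1) = 5. P is now [].

So w = 5 1 4 3 2.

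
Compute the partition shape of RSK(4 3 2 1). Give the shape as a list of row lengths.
Row-insert each entry into an empty tableau.

After inserting 4: P = [[4]].
After inserting 3: P = [[3], [4]].
After inserting 2: P = [[2], [3], [4]].
After inserting 1: P = [[1], [2], [3], [4]].

The final insertion tableau P = [[1], [2], [3], [4]] has shape [1, 1, 1, 1].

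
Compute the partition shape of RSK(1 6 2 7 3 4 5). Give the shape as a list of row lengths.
[5, 2]

RSK row insertion gives P = [[1, 2, 3, 4, 5], [6, 7]], which has shape [5, 2].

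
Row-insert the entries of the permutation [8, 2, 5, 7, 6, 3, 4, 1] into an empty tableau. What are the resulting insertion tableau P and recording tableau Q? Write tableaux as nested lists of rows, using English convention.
P = [[1, 3, 4], [2, 6], [5], [7], [8]], Q = [[1, 3, 4], [2, 7], [5], [6], [8]]

Insert each entry of the permutation into P by Schensted row insertion, recording in Q the position of each new cell.

Insert 8: appended to row 1. P = [[8]], Q = [[1]].
Insert 2: 2 bumps 8 from row 1; 8 starts row 2. P = [[2], [8]], Q = [[1], [2]].
Insert 5: appended to row 1. P = [[2, 5], [8]], Q = [[1, 3], [2]].
Insert 7: appended to row 1. P = [[2, 5, 7], [8]], Q = [[1, 3, 4], [2]].
Insert 6: 6 bumps 7 from row 1; 7 bumps 8 from row 2; 8 starts row 3. P = [[2, 5, 6], [7], [8]], Q = [[1, 3, 4], [2], [5]].
Insert 3: 3 bumps 5 from row 1; 5 bumps 7 from row 2; 7 bumps 8 from row 3; 8 starts row 4. P = [[2, 3, 6], [5], [7], [8]], Q = [[1, 3, 4], [2], [5], [6]].
Insert 4: 4 bumps 6 from row 1; 6 appends to row 2. P = [[2, 3, 4], [5, 6], [7], [8]], Q = [[1, 3, 4], [2, 7], [5], [6]].
Insert 1: 1 bumps 2 from row 1; 2 bumps 5 from row 2; 5 bumps 7 from row 3; 7 bumps 8 from row 4; 8 starts row 5. P = [[1, 3, 4], [2, 6], [5], [7], [8]], Q = [[1, 3, 4], [2, 7], [5], [6], [8]].

So P = [[1, 3, 4], [2, 6], [5], [7], [8]], Q = [[1, 3, 4], [2, 7], [5], [6], [8]].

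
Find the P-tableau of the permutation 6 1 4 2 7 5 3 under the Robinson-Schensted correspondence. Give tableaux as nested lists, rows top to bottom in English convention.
P = [[1, 2, 3], [4, 5], [6, 7]]

Insert 6: appended to row 1. P = [[6]].
Insert 1: 1 bumps 6 from row 1; 6 starts row 2. P = [[1], [6]].
Insert 4: appended to row 1. P = [[1, 4], [6]].
Insert 2: 2 bumps 4 from row 1; 4 bumps 6 from row 2; 6 starts row 3. P = [[1, 2], [4], [6]].
Insert 7: appended to row 1. P = [[1, 2, 7], [4], [6]].
Insert 5: 5 bumps 7 from row 1; 7 appends to row 2. P = [[1, 2, 5], [4, 7], [6]].
Insert 3: 3 bumps 5 from row 1; 5 bumps 7 from row 2; 7 appends to row 3. P = [[1, 2, 3], [4, 5], [6, 7]].

So P = [[1, 2, 3], [4, 5], [6, 7]].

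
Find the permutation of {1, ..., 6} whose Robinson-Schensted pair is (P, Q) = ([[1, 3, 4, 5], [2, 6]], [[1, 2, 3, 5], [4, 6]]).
Reverse the RSK construction: for i from n down to 1, find the cell of Q containing i, remove the entry at that cell from P, and reverse-bump it up through P; the value ejected from row 1 is w(i).

Step i=6: Q has 6 at row 2, column 2; remove 6 from row 2 of P and reverse-bump: 6 enters row 1 and ejects 5. So w(6) = 5. P is now [[1, 3, 4, 6], [2]].
Step i=5: Q has 5 at row 1, column 4; remove that cell from P, ejecting 6. So w(5) = 6. P is now [[1, 3, 4], [2]].
Step i=4: Q has 4 at row 2, column 1; remove 2 from row 2 of P and reverse-bump: 2 enters row 1 and ejects 1. So w(4) = 1. P is now [[2, 3, 4]].
Step i=3: Q has 3 at row 1, column 3; remove that cell from P, ejecting 4. So w(3) = 4. P is now [[2, 3]].
Step i=2: Q has 2 at row 1, column 2; remove that cell from P, ejecting 3. So w(2) = 3. P is now [[2]].
Step i=1: Q has 1 at row 1, column 1; remove that cell from P, ejecting 2. So w(1) = 2. P is now [].

So w = 2 3 4 1 6 5.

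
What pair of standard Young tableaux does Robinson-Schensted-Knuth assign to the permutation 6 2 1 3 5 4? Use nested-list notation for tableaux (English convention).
Insert each entry of the permutation into P by Schensted row insertion, recording in Q the position of each new cell.

Insert 6: appended to row 1. P = [[6]].
Insert 2: 2 bumps 6 from row 1; 6 starts row 2. P = [[2], [6]].
Insert 1: 1 bumps 2 from row 1; 2 bumps 6 from row 2; 6 starts row 3. P = [[1], [2], [6]].
Insert 3: appended to row 1. P = [[1, 3], [2], [6]].
Insert 5: appended to row 1. P = [[1, 3, 5], [2], [6]].
Insert 4: 4 bumps 5 from row 1; 5 appends to row 2. P = [[1, 3, 4], [2, 5], [6]].

So P = [[1, 3, 4], [2, 5], [6]], Q = [[1, 4, 5], [2, 6], [3]].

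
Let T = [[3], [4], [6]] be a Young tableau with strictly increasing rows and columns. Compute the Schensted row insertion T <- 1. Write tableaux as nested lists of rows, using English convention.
[[1], [3], [4], [6]]

In row 1, 1 replaces 3 (the leftmost entry greater than 1); 3 is bumped to row 2. In row 2, 3 replaces 4 (the leftmost entry greater than 3); 4 is bumped to row 3. In row 3, 4 replaces 6 (the leftmost entry greater than 4); 6 is bumped to row 4. 6 starts a new row 4. The new tableau is [[1], [3], [4], [6]].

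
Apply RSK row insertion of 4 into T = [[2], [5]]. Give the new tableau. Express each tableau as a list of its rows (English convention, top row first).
[[2, 4], [5]]

4 is larger than every entry of row 1, so it is appended to row 1. The new tableau is [[2, 4], [5]].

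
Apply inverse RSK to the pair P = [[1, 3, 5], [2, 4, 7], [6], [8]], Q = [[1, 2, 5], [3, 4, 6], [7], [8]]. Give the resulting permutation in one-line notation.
Reverse the RSK construction: for i from n down to 1, find the cell of Q containing i, remove the entry at that cell from P, and reverse-bump it up through P; the value ejected from row 1 is w(i).

Step i=8: Q has 8 at row 4, column 1; remove 8 from row 4 of P and reverse-bump: 8 enters row 3 and ejects 6; 6 enters row 2 and ejects 4; 4 enters row 1 and ejects 3. So w(8) = 3. P is now [[1, 4, 5], [2, 6, 7], [8]].
Step i=7: Q has 7 at row 3, column 1; remove 8 from row 3 of P and reverse-bump: 8 enters row 2 and ejects 7; 7 enters row 1 and ejects 5. So w(7) = 5. P is now [[1, 4, 7], [2, 6, 8]].
Step i=6: Q has 6 at row 2, column 3; remove 8 from row 2 of P and reverse-bump: 8 enters row 1 and ejects 7. So w(6) = 7. P is now [[1, 4, 8], [2, 6]].
Step i=5: Q has 5 at row 1, column 3; remove that cell from P, ejecting 8. So w(5) = 8. P is now [[1, 4], [2, 6]].
Step i=4: Q has 4 at row 2, column 2; remove 6 from row 2 of P and reverse-bump: 6 enters row 1 and ejects 4. So w(4) = 4. P is now [[1, 6], [2]].
Step i=3: Q has 3 at row 2, column 1; remove 2 from row 2 of P and reverse-bump: 2 enters row 1 and ejects 1. So w(3) = 1. P is now [[2, 6]].
Step i=2: Q has 2 at row 1, column 2; remove that cell from P, ejecting 6. So w(2) = 6. P is now [[2]].
Step i=1: Q has 1 at row 1, column 1; remove that cell from P, ejecting 2. So w(1) = 2. P is now [].

So w = 2 6 1 4 8 7 5 3.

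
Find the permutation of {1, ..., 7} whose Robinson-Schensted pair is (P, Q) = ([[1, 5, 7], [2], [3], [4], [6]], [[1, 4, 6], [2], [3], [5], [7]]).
6 4 3 5 2 7 1

Reverse the RSK construction: for i from n down to 1, find the cell of Q containing i, remove the entry at that cell from P, and reverse-bump it up through P; the value ejected from row 1 is w(i).

Step i=7: Q has 7 at row 5, column 1; remove 6 from row 5 of P and reverse-bump: 6 enters row 4 and ejects 4; 4 enters row 3 and ejects 3; 3 enters row 2 and ejects 2; 2 enters row 1 and ejects 1. So w(7) = 1. P is now [[2, 5, 7], [3], [4], [6]].
Step i=6: Q has 6 at row 1, column 3; remove that cell from P, ejecting 7. So w(6) = 7. P is now [[2, 5], [3], [4], [6]].
Step i=5: Q has 5 at row 4, column 1; remove 6 from row 4 of P and reverse-bump: 6 enters row 3 and ejects 4; 4 enters row 2 and ejects 3; 3 enters row 1 and ejects 2. So w(5) = 2. P is now [[3, 5], [4], [6]].
Step i=4: Q has 4 at row 1, column 2; remove that cell from P, ejecting 5. So w(4) = 5. P is now [[3], [4], [6]].
Step i=3: Q has 3 at row 3, column 1; remove 6 from row 3 of P and reverse-bump: 6 enters row 2 and ejects 4; 4 enters row 1 and ejects 3. So w(3) = 3. P is now [[4], [6]].
Step i=2: Q has 2 at row 2, column 1; remove 6 from row 2 of P and reverse-bump: 6 enters row 1 and ejects 4. So w(2) = 4. P is now [[6]].
Step i=1: Q has 1 at row 1, column 1; remove that cell from P, ejecting 6. So w(1) = 6. P is now [].

So w = 6 4 3 5 2 7 1.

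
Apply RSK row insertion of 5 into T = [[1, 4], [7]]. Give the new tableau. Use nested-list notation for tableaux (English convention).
5 is larger than every entry of row 1, so it is appended to row 1. The new tableau is [[1, 4, 5], [7]].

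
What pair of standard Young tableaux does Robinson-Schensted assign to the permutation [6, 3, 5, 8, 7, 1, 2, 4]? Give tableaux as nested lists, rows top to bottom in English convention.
Insert each entry of the permutation into P by Schensted row insertion, recording in Q the position of each new cell.

After inserting 6: P = [[6]].
After inserting 3: P = [[3], [6]].
After inserting 5: P = [[3, 5], [6]].
After inserting 8: P = [[3, 5, 8], [6]].
After inserting 7: P = [[3, 5, 7], [6, 8]].
After inserting 1: P = [[1, 5, 7], [3, 8], [6]].
After inserting 2: P = [[1, 2, 7], [3, 5], [6, 8]].
After inserting 4: P = [[1, 2, 4], [3, 5, 7], [6, 8]].

So P = [[1, 2, 4], [3, 5, 7], [6, 8]], Q = [[1, 3, 4], [2, 5, 8], [6, 7]].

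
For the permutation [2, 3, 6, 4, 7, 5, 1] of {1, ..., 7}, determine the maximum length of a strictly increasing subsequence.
4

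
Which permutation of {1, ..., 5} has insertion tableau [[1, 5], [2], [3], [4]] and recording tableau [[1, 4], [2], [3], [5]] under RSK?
4 3 2 5 1

Reverse the RSK construction: for i from n down to 1, find the cell of Q containing i, remove the entry at that cell from P, and reverse-bump it up through P; the value ejected from row 1 is w(i).

Step i=5: Q has 5 at row 4, column 1; remove 4 from row 4 of P and reverse-bump: 4 enters row 3 and ejects 3; 3 enters row 2 and ejects 2; 2 enters row 1 and ejects 1. So w(5) = 1. P is now [[2, 5], [3], [4]].
Step i=4: Q has 4 at row 1, column 2; remove that cell from P, ejecting 5. So w(4) = 5. P is now [[2], [3], [4]].
Step i=3: Q has 3 at row 3, column 1; remove 4 from row 3 of P and reverse-bump: 4 enters row 2 and ejects 3; 3 enters row 1 and ejects 2. So w(3) = 2. P is now [[3], [4]].
Step i=2: Q has 2 at row 2, column 1; remove 4 from row 2 of P and reverse-bump: 4 enters row 1 and ejects 3. So w(2) = 3. P is now [[4]].
Step i=1: Q has 1 at row 1, column 1; remove that cell from P, ejecting 4. So w(1) = 4. P is now [].

So w = 4 3 2 5 1.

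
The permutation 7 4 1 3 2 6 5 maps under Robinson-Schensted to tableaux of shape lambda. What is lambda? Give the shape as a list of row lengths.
Row-insert each entry into an empty tableau.

After inserting 7: P = [[7]].
After inserting 4: P = [[4], [7]].
After inserting 1: P = [[1], [4], [7]].
After inserting 3: P = [[1, 3], [4], [7]].
After inserting 2: P = [[1, 2], [3], [4], [7]].
After inserting 6: P = [[1, 2, 6], [3], [4], [7]].
After inserting 5: P = [[1, 2, 5], [3, 6], [4], [7]].

The final insertion tableau P = [[1, 2, 5], [3, 6], [4], [7]] has shape [3, 2, 1, 1].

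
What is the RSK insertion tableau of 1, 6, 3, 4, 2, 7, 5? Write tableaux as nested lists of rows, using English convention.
P = [[1, 2, 4, 5], [3, 7], [6]]

Insert 1: appended to row 1. P = [[1]].
Insert 6: appended to row 1. P = [[1, 6]].
Insert 3: 3 bumps 6 from row 1; 6 starts row 2. P = [[1, 3], [6]].
Insert 4: appended to row 1. P = [[1, 3, 4], [6]].
Insert 2: 2 bumps 3 from row 1; 3 bumps 6 from row 2; 6 starts row 3. P = [[1, 2, 4], [3], [6]].
Insert 7: appended to row 1. P = [[1, 2, 4, 7], [3], [6]].
Insert 5: 5 bumps 7 from row 1; 7 appends to row 2. P = [[1, 2, 4, 5], [3, 7], [6]].

So P = [[1, 2, 4, 5], [3, 7], [6]].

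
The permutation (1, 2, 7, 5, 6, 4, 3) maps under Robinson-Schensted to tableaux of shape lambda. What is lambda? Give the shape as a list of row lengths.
[4, 1, 1, 1]

RSK row insertion gives P = [[1, 2, 3, 6], [4], [5], [7]], which has shape [4, 1, 1, 1].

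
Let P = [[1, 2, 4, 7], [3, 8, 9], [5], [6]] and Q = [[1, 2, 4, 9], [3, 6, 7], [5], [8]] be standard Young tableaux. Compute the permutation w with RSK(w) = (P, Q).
6 8 5 9 1 3 4 2 7

Reverse the RSK construction: for i from n down to 1, find the cell of Q containing i, remove the entry at that cell from P, and reverse-bump it up through P; the value ejected from row 1 is w(i).

Step i=9: Q has 9 at row 1, column 4; remove that cell from P, ejecting 7. So w(9) = 7. P is now [[1, 2, 4], [3, 8, 9], [5], [6]].
Step i=8: Q has 8 at row 4, column 1; remove 6 from row 4 of P and reverse-bump: 6 enters row 3 and ejects 5; 5 enters row 2 and ejects 3; 3 enters row 1 and ejects 2. So w(8) = 2. P is now [[1, 3, 4], [5, 8, 9], [6]].
Step i=7: Q has 7 at row 2, column 3; remove 9 from row 2 of P and reverse-bump: 9 enters row 1 and ejects 4. So w(7) = 4. P is now [[1, 3, 9], [5, 8], [6]].
Step i=6: Q has 6 at row 2, column 2; remove 8 from row 2 of P and reverse-bump: 8 enters row 1 and ejects 3. So w(6) = 3. P is now [[1, 8, 9], [5], [6]].
Step i=5: Q has 5 at row 3, column 1; remove 6 from row 3 of P and reverse-bump: 6 enters row 2 and ejects 5; 5 enters row 1 and ejects 1. So w(5) = 1. P is now [[5, 8, 9], [6]].
Step i=4: Q has 4 at row 1, column 3; remove that cell from P, ejecting 9. So w(4) = 9. P is now [[5, 8], [6]].
Step i=3: Q has 3 at row 2, column 1; remove 6 from row 2 of P and reverse-bump: 6 enters row 1 and ejects 5. So w(3) = 5. P is now [[6, 8]].
Step i=2: Q has 2 at row 1, column 2; remove that cell from P, ejecting 8. So w(2) = 8. P is now [[6]].
Step i=1: Q has 1 at row 1, column 1; remove that cell from P, ejecting 6. So w(1) = 6. P is now [].

So w = 6 8 5 9 1 3 4 2 7.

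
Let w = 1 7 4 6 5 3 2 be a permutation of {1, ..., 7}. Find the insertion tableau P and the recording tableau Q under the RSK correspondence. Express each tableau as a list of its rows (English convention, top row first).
Insert each entry of the permutation into P by Schensted row insertion, recording in Q the position of each new cell.

Insert 1: appended to row 1. P = [[1]], Q = [[1]].
Insert 7: appended to row 1. P = [[1, 7]], Q = [[1, 2]].
Insert 4: 4 bumps 7 from row 1; 7 starts row 2. P = [[1, 4], [7]], Q = [[1, 2], [3]].
Insert 6: appended to row 1. P = [[1, 4, 6], [7]], Q = [[1, 2, 4], [3]].
Insert 5: 5 bumps 6 from row 1; 6 bumps 7 from row 2; 7 starts row 3. P = [[1, 4, 5], [6], [7]], Q = [[1, 2, 4], [3], [5]].
Insert 3: 3 bumps 4 from row 1; 4 bumps 6 from row 2; 6 bumps 7 from row 3; 7 starts row 4. P = [[1, 3, 5], [4], [6], [7]], Q = [[1, 2, 4], [3], [5], [6]].
Insert 2: 2 bumps 3 from row 1; 3 bumps 4 from row 2; 4 bumps 6 from row 3; 6 bumps 7 from row 4; 7 starts row 5. P = [[1, 2, 5], [3], [4], [6], [7]], Q = [[1, 2, 4], [3], [5], [6], [7]].

So P = [[1, 2, 5], [3], [4], [6], [7]], Q = [[1, 2, 4], [3], [5], [6], [7]].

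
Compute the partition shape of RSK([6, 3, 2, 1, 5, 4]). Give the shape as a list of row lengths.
[2, 2, 1, 1]

Row-insert each entry into an empty tableau.

After inserting 6: P = [[6]].
After inserting 3: P = [[3], [6]].
After inserting 2: P = [[2], [3], [6]].
After inserting 1: P = [[1], [2], [3], [6]].
After inserting 5: P = [[1, 5], [2], [3], [6]].
After inserting 4: P = [[1, 4], [2, 5], [3], [6]].

The final insertion tableau P = [[1, 4], [2, 5], [3], [6]] has shape [2, 2, 1, 1].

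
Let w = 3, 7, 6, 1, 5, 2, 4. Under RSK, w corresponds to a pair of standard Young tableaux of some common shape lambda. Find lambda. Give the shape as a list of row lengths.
[3, 2, 1, 1]

Row-insert each entry into an empty tableau.

After inserting 3: P = [[3]].
After inserting 7: P = [[3, 7]].
After inserting 6: P = [[3, 6], [7]].
After inserting 1: P = [[1, 6], [3], [7]].
After inserting 5: P = [[1, 5], [3, 6], [7]].
After inserting 2: P = [[1, 2], [3, 5], [6], [7]].
After inserting 4: P = [[1, 2, 4], [3, 5], [6], [7]].

The final insertion tableau P = [[1, 2, 4], [3, 5], [6], [7]] has shape [3, 2, 1, 1].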